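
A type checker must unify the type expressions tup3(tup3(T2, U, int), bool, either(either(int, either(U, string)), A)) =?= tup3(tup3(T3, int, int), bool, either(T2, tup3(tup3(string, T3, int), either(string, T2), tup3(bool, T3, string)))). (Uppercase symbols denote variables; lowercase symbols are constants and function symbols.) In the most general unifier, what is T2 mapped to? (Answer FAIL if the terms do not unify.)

Decompose tup3/3: tup3(T2, U, int) =?= tup3(T3, int, int),  bool =?= bool,  either(either(int, either(U, string)), A) =?= either(T2, tup3(tup3(string, T3, int), either(string, T2), tup3(bool, T3, string))).
Decompose tup3/3: T2 =?= T3,  U =?= int,  int =?= int.
Bind T2 := T3; substituting into the one remaining equation that mentions T2 gives: either(either(int, either(U, string)), A) =?= either(T3, tup3(tup3(string, T3, int), either(string, T3), tup3(bool, T3, string))).
Bind U := int; substituting into the one remaining equation that mentions U gives: either(either(int, either(int, string)), A) =?= either(T3, tup3(tup3(string, T3, int), either(string, T3), tup3(bool, T3, string))).
Delete trivial equation int =?= int.
Delete trivial equation bool =?= bool.
Decompose either/2: either(int, either(int, string)) =?= T3,  A =?= tup3(tup3(string, T3, int), either(string, T3), tup3(bool, T3, string)).
Bind T3 := either(int, either(int, string)); substituting into the remaining equation gives: A =?= tup3(tup3(string, either(int, either(int, string)), int), either(string, either(int, either(int, string))), tup3(bool, either(int, either(int, string)), string)). Substituting into the earlier binding gives T2 := either(int, either(int, string)).
Bind A := tup3(tup3(string, either(int, either(int, string)), int), either(string, either(int, either(int, string))), tup3(bool, either(int, either(int, string)), string)).
MGU = { T2 -> either(int, either(int, string)), U -> int, T3 -> either(int, either(int, string)), A -> tup3(tup3(string, either(int, either(int, string)), int), either(string, either(int, either(int, string))), tup3(bool, either(int, either(int, string)), string)) }, so T2 -> either(int, either(int, string)).

either(int, either(int, string))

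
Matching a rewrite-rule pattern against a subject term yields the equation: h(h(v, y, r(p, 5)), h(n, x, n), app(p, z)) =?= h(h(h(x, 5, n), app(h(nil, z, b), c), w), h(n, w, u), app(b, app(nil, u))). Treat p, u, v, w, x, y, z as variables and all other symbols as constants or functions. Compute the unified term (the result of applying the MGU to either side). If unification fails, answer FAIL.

Decompose h/3: h(v, y, r(p, 5)) =?= h(h(x, 5, n), app(h(nil, z, b), c), w),  h(n, x, n) =?= h(n, w, u),  app(p, z) =?= app(b, app(nil, u)).
Decompose h/3: v =?= h(x, 5, n),  y =?= app(h(nil, z, b), c),  r(p, 5) =?= w.
Bind v := h(x, 5, n); no other remaining equation mentions v.
Bind y := app(h(nil, z, b), c); no other remaining equation mentions y.
Bind w := r(p, 5); substituting into the one remaining equation that mentions w gives: h(n, x, n) =?= h(n, r(p, 5), u).
Decompose h/3: n =?= n,  x =?= r(p, 5),  n =?= u.
Delete trivial equation n =?= n.
Bind x := r(p, 5); no other remaining equation mentions x. Substituting into the earlier binding gives v := h(r(p, 5), 5, n).
Bind u := n; substituting into the remaining equation gives: app(p, z) =?= app(b, app(nil, n)).
Decompose app/2: p =?= b,  z =?= app(nil, n).
Bind p := b; no other remaining equation mentions p. Substituting into the earlier bindings gives v := h(r(b, 5), 5, n), w := r(b, 5), x := r(b, 5).
Bind z := app(nil, n). Substituting into the earlier binding gives y := app(h(nil, app(nil, n), b), c).
Applying the MGU to either side gives h(h(h(r(b, 5), 5, n), app(h(nil, app(nil, n), b), c), r(b, 5)), h(n, r(b, 5), n), app(b, app(nil, n))).

h(h(h(r(b, 5), 5, n), app(h(nil, app(nil, n), b), c), r(b, 5)), h(n, r(b, 5), n), app(b, app(nil, n)))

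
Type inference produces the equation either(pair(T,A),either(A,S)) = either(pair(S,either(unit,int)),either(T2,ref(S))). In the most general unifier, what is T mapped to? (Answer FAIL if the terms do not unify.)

Decompose either/2: pair(T,A) = pair(S,either(unit,int)),  either(A,S) = either(T2,ref(S)).
Decompose pair/2: T = S,  A = either(unit,int).
Bind T := S; no other remaining equation mentions T.
Bind A := either(unit,int); substituting into the remaining equation gives: either(either(unit,int),S) = either(T2,ref(S)).
Decompose either/2: either(unit,int) = T2,  S = ref(S).
Bind T2 := either(unit,int); no other remaining equation mentions T2.
Occurs check fails: S occurs in ref(S); the equation S = ref(S) has no finite solution.

FAIL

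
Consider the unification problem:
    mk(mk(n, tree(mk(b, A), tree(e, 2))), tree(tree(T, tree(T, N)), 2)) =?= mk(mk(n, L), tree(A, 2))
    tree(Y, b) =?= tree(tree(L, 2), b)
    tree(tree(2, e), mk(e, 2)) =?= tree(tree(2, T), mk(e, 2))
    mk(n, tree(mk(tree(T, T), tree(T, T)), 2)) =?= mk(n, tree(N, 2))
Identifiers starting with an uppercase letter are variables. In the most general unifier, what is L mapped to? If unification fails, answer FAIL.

tree(mk(b, tree(e, tree(e, mk(tree(e, e), tree(e, e))))), tree(e, 2))

Decompose mk/2: mk(n, tree(mk(b, A), tree(e, 2))) =?= mk(n, L),  tree(tree(T, tree(T, N)), 2) =?= tree(A, 2).
Decompose mk/2: n =?= n,  tree(mk(b, A), tree(e, 2)) =?= L.
Delete trivial equation n =?= n.
Bind L := tree(mk(b, A), tree(e, 2)); substituting into the one remaining equation that mentions L gives: tree(Y, b) =?= tree(tree(tree(mk(b, A), tree(e, 2)), 2), b).
Decompose tree/2: tree(T, tree(T, N)) =?= A,  2 =?= 2.
Bind A := tree(T, tree(T, N)); substituting into the one remaining equation that mentions A gives: tree(Y, b) =?= tree(tree(tree(mk(b, tree(T, tree(T, N))), tree(e, 2)), 2), b). Substituting into the earlier binding gives L := tree(mk(b, tree(T, tree(T, N))), tree(e, 2)).
Delete trivial equation 2 =?= 2.
Decompose tree/2: Y =?= tree(tree(mk(b, tree(T, tree(T, N))), tree(e, 2)), 2),  b =?= b.
Bind Y := tree(tree(mk(b, tree(T, tree(T, N))), tree(e, 2)), 2); no other remaining equation mentions Y.
Delete trivial equation b =?= b.
Decompose tree/2: tree(2, e) =?= tree(2, T),  mk(e, 2) =?= mk(e, 2).
Decompose tree/2: 2 =?= 2,  e =?= T.
Delete trivial equation 2 =?= 2.
Bind T := e; substituting into the one remaining equation that mentions T gives: mk(n, tree(mk(tree(e, e), tree(e, e)), 2)) =?= mk(n, tree(N, 2)). Substituting into the earlier bindings gives L := tree(mk(b, tree(e, tree(e, N))), tree(e, 2)), A := tree(e, tree(e, N)), Y := tree(tree(mk(b, tree(e, tree(e, N))), tree(e, 2)), 2).
Delete trivial equation mk(e, 2) =?= mk(e, 2).
Decompose mk/2: n =?= n,  tree(mk(tree(e, e), tree(e, e)), 2) =?= tree(N, 2).
Delete trivial equation n =?= n.
Decompose tree/2: mk(tree(e, e), tree(e, e)) =?= N,  2 =?= 2.
Bind N := mk(tree(e, e), tree(e, e)); no other remaining equation mentions N. Substituting into the earlier bindings gives L := tree(mk(b, tree(e, tree(e, mk(tree(e, e), tree(e, e))))), tree(e, 2)), A := tree(e, tree(e, mk(tree(e, e), tree(e, e)))), Y := tree(tree(mk(b, tree(e, tree(e, mk(tree(e, e), tree(e, e))))), tree(e, 2)), 2).
Delete trivial equation 2 =?= 2.
MGU = { L ↦ tree(mk(b, tree(e, tree(e, mk(tree(e, e), tree(e, e))))), tree(e, 2)), A ↦ tree(e, tree(e, mk(tree(e, e), tree(e, e)))), Y ↦ tree(tree(mk(b, tree(e, tree(e, mk(tree(e, e), tree(e, e))))), tree(e, 2)), 2), T ↦ e, N ↦ mk(tree(e, e), tree(e, e)) }, so L ↦ tree(mk(b, tree(e, tree(e, mk(tree(e, e), tree(e, e))))), tree(e, 2)).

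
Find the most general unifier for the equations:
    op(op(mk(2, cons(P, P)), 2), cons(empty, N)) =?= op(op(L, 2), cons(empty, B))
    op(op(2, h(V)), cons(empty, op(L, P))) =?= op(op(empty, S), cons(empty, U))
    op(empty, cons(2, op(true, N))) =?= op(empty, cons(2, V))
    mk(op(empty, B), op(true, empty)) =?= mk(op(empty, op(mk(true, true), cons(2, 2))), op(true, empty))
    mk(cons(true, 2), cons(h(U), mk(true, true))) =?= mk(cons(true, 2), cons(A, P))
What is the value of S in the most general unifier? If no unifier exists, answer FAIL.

FAIL

Decompose op/2: op(mk(2, cons(P, P)), 2) =?= op(L, 2),  cons(empty, N) =?= cons(empty, B).
Decompose op/2: mk(2, cons(P, P)) =?= L,  2 =?= 2.
Bind L := mk(2, cons(P, P)); substituting into the one remaining equation that mentions L gives: op(op(2, h(V)), cons(empty, op(mk(2, cons(P, P)), P))) =?= op(op(empty, S), cons(empty, U)).
Delete trivial equation 2 =?= 2.
Decompose cons/2: empty =?= empty,  N =?= B.
Delete trivial equation empty =?= empty.
Bind N := B; substituting into the one remaining equation that mentions N gives: op(empty, cons(2, op(true, B))) =?= op(empty, cons(2, V)).
Decompose op/2: op(2, h(V)) =?= op(empty, S),  cons(empty, op(mk(2, cons(P, P)), P)) =?= cons(empty, U).
Decompose op/2: 2 =?= empty,  h(V) =?= S.
Clash: constants 2 and empty differ; no unifier exists.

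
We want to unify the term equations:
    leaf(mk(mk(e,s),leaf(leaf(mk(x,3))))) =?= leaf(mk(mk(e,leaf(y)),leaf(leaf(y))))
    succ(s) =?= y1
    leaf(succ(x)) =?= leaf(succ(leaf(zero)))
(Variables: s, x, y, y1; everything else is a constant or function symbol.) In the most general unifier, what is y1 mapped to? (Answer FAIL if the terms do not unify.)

Decompose leaf/1: mk(mk(e,s),leaf(leaf(mk(x,3)))) =?= mk(mk(e,leaf(y)),leaf(leaf(y))).
Decompose mk/2: mk(e,s) =?= mk(e,leaf(y)),  leaf(leaf(mk(x,3))) =?= leaf(leaf(y)).
Decompose mk/2: e =?= e,  s =?= leaf(y).
Delete trivial equation e =?= e.
Bind s := leaf(y); substituting into the one remaining equation that mentions s gives: succ(leaf(y)) =?= y1.
Decompose leaf/1: leaf(mk(x,3)) =?= leaf(y).
Decompose leaf/1: mk(x,3) =?= y.
Bind y := mk(x,3); substituting into the one remaining equation that mentions y gives: succ(leaf(mk(x,3))) =?= y1. Substituting into the earlier binding gives s := leaf(mk(x,3)).
Bind y1 := succ(leaf(mk(x,3))); no other remaining equation mentions y1.
Decompose leaf/1: succ(x) =?= succ(leaf(zero)).
Decompose succ/1: x =?= leaf(zero).
Bind x := leaf(zero). Substituting into the earlier bindings gives s := leaf(mk(leaf(zero),3)), y := mk(leaf(zero),3), y1 := succ(leaf(mk(leaf(zero),3))).
MGU = { s ↦ leaf(mk(leaf(zero),3)), y ↦ mk(leaf(zero),3), y1 ↦ succ(leaf(mk(leaf(zero),3))), x ↦ leaf(zero) }, so y1 ↦ succ(leaf(mk(leaf(zero),3))).

succ(leaf(mk(leaf(zero),3)))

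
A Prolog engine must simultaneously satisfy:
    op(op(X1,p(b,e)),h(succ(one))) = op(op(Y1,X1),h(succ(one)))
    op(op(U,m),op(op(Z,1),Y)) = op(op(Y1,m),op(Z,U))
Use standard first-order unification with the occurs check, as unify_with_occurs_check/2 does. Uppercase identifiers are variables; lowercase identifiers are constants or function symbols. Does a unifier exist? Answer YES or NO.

Decompose op/2: op(X1,p(b,e)) = op(Y1,X1),  h(succ(one)) = h(succ(one)).
Decompose op/2: X1 = Y1,  p(b,e) = X1.
Bind X1 := Y1; substituting into the one remaining equation that mentions X1 gives: p(b,e) = Y1.
Bind Y1 := p(b,e); substituting into the one remaining equation that mentions Y1 gives: op(op(U,m),op(op(Z,1),Y)) = op(op(p(b,e),m),op(Z,U)). Substituting into the earlier binding gives X1 := p(b,e).
Delete trivial equation h(succ(one)) = h(succ(one)).
Decompose op/2: op(U,m) = op(p(b,e),m),  op(op(Z,1),Y) = op(Z,U).
Decompose op/2: U = p(b,e),  m = m.
Bind U := p(b,e); substituting into the one remaining equation that mentions U gives: op(op(Z,1),Y) = op(Z,p(b,e)).
Delete trivial equation m = m.
Decompose op/2: op(Z,1) = Z,  Y = p(b,e).
Occurs check fails: Z occurs in op(Z,1); the equation Z = op(Z,1) has no finite solution.

NO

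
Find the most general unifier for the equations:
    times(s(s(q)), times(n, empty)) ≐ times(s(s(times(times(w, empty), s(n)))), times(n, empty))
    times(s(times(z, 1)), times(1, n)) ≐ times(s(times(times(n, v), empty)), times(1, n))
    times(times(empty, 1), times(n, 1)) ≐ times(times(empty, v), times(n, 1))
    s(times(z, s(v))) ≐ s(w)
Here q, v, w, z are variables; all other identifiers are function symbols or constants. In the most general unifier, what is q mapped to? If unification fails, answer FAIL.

FAIL

Decompose times/2: s(s(q)) ≐ s(s(times(times(w, empty), s(n)))),  times(n, empty) ≐ times(n, empty).
Decompose s/1: s(q) ≐ s(times(times(w, empty), s(n))).
Decompose s/1: q ≐ times(times(w, empty), s(n)).
Bind q := times(times(w, empty), s(n)); no other remaining equation mentions q.
Delete trivial equation times(n, empty) ≐ times(n, empty).
Decompose times/2: s(times(z, 1)) ≐ s(times(times(n, v), empty)),  times(1, n) ≐ times(1, n).
Decompose s/1: times(z, 1) ≐ times(times(n, v), empty).
Decompose times/2: z ≐ times(n, v),  1 ≐ empty.
Bind z := times(n, v); substituting into the one remaining equation that mentions z gives: s(times(times(n, v), s(v))) ≐ s(w).
Clash: constants 1 and empty differ; no unifier exists.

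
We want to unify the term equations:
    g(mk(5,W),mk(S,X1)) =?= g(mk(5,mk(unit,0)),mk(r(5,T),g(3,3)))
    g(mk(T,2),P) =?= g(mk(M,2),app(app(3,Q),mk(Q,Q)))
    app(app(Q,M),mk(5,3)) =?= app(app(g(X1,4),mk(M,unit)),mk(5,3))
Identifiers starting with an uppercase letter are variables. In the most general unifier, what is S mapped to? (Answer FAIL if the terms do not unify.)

Decompose g/2: mk(5,W) =?= mk(5,mk(unit,0)),  mk(S,X1) =?= mk(r(5,T),g(3,3)).
Decompose mk/2: 5 =?= 5,  W =?= mk(unit,0).
Delete trivial equation 5 =?= 5.
Bind W := mk(unit,0); no other remaining equation mentions W.
Decompose mk/2: S =?= r(5,T),  X1 =?= g(3,3).
Bind S := r(5,T); no other remaining equation mentions S.
Bind X1 := g(3,3); substituting into the one remaining equation that mentions X1 gives: app(app(Q,M),mk(5,3)) =?= app(app(g(g(3,3),4),mk(M,unit)),mk(5,3)).
Decompose g/2: mk(T,2) =?= mk(M,2),  P =?= app(app(3,Q),mk(Q,Q)).
Decompose mk/2: T =?= M,  2 =?= 2.
Bind T := M; no other remaining equation mentions T. Substituting into the earlier binding gives S := r(5,M).
Delete trivial equation 2 =?= 2.
Bind P := app(app(3,Q),mk(Q,Q)); no other remaining equation mentions P.
Decompose app/2: app(Q,M) =?= app(g(g(3,3),4),mk(M,unit)),  mk(5,3) =?= mk(5,3).
Decompose app/2: Q =?= g(g(3,3),4),  M =?= mk(M,unit).
Bind Q := g(g(3,3),4); no other remaining equation mentions Q. Substituting into the earlier binding gives P := app(app(3,g(g(3,3),4)),mk(g(g(3,3),4),g(g(3,3),4))).
Occurs check fails: M occurs in mk(M,unit); the equation M =?= mk(M,unit) has no finite solution.

FAIL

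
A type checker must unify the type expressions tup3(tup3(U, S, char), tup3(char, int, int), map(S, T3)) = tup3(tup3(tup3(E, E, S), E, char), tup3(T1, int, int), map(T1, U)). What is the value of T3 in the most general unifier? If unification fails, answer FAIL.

Decompose tup3/3: tup3(U, S, char) = tup3(tup3(E, E, S), E, char),  tup3(char, int, int) = tup3(T1, int, int),  map(S, T3) = map(T1, U).
Decompose tup3/3: U = tup3(E, E, S),  S = E,  char = char.
Bind U := tup3(E, E, S); substituting into the one remaining equation that mentions U gives: map(S, T3) = map(T1, tup3(E, E, S)).
Bind S := E; substituting into the one remaining equation that mentions S gives: map(E, T3) = map(T1, tup3(E, E, E)). Substituting into the earlier binding gives U := tup3(E, E, E).
Delete trivial equation char = char.
Decompose tup3/3: char = T1,  int = int,  int = int.
Bind T1 := char; substituting into the one remaining equation that mentions T1 gives: map(E, T3) = map(char, tup3(E, E, E)).
Delete trivial equation int = int.
Delete trivial equation int = int.
Decompose map/2: E = char,  T3 = tup3(E, E, E).
Bind E := char; substituting into the remaining equation gives: T3 = tup3(char, char, char). Substituting into the earlier bindings gives U := tup3(char, char, char), S := char.
Bind T3 := tup3(char, char, char).
MGU = { U -> tup3(char, char, char), S -> char, T1 -> char, E -> char, T3 -> tup3(char, char, char) }, so T3 -> tup3(char, char, char).

tup3(char, char, char)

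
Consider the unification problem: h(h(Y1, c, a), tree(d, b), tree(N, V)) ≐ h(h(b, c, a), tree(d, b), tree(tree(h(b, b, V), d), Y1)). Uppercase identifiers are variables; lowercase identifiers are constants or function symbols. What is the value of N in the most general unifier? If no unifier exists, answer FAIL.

tree(h(b, b, b), d)

Decompose h/3: h(Y1, c, a) ≐ h(b, c, a),  tree(d, b) ≐ tree(d, b),  tree(N, V) ≐ tree(tree(h(b, b, V), d), Y1).
Decompose h/3: Y1 ≐ b,  c ≐ c,  a ≐ a.
Bind Y1 := b; substituting into the one remaining equation that mentions Y1 gives: tree(N, V) ≐ tree(tree(h(b, b, V), d), b).
Delete trivial equation c ≐ c.
Delete trivial equation a ≐ a.
Delete trivial equation tree(d, b) ≐ tree(d, b).
Decompose tree/2: N ≐ tree(h(b, b, V), d),  V ≐ b.
Bind N := tree(h(b, b, V), d); no other remaining equation mentions N.
Bind V := b. Substituting into the earlier binding gives N := tree(h(b, b, b), d).
MGU = { Y1 := b, N := tree(h(b, b, b), d), V := b }, so N := tree(h(b, b, b), d).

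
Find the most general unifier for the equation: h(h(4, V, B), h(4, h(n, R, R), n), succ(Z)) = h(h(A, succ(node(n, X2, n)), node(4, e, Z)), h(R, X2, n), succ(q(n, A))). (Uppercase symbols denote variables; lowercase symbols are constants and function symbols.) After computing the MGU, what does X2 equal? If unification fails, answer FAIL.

Decompose h/3: h(4, V, B) = h(A, succ(node(n, X2, n)), node(4, e, Z)),  h(4, h(n, R, R), n) = h(R, X2, n),  succ(Z) = succ(q(n, A)).
Decompose h/3: 4 = A,  V = succ(node(n, X2, n)),  B = node(4, e, Z).
Bind A := 4; substituting into the one remaining equation that mentions A gives: succ(Z) = succ(q(n, 4)).
Bind V := succ(node(n, X2, n)); no other remaining equation mentions V.
Bind B := node(4, e, Z); no other remaining equation mentions B.
Decompose h/3: 4 = R,  h(n, R, R) = X2,  n = n.
Bind R := 4; substituting into the one remaining equation that mentions R gives: h(n, 4, 4) = X2.
Bind X2 := h(n, 4, 4); no other remaining equation mentions X2. Substituting into the earlier binding gives V := succ(node(n, h(n, 4, 4), n)).
Delete trivial equation n = n.
Decompose succ/1: Z = q(n, 4).
Bind Z := q(n, 4). Substituting into the earlier binding gives B := node(4, e, q(n, 4)).
MGU = { A -> 4, V -> succ(node(n, h(n, 4, 4), n)), B -> node(4, e, q(n, 4)), R -> 4, X2 -> h(n, 4, 4), Z -> q(n, 4) }, so X2 -> h(n, 4, 4).

h(n, 4, 4)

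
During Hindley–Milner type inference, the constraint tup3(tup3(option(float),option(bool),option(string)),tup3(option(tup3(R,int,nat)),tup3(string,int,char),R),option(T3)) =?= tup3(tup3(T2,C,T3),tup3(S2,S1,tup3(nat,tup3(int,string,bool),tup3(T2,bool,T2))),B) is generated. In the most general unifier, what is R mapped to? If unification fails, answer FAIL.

Decompose tup3/3: tup3(option(float),option(bool),option(string)) =?= tup3(T2,C,T3),  tup3(option(tup3(R,int,nat)),tup3(string,int,char),R) =?= tup3(S2,S1,tup3(nat,tup3(int,string,bool),tup3(T2,bool,T2))),  option(T3) =?= B.
Decompose tup3/3: option(float) =?= T2,  option(bool) =?= C,  option(string) =?= T3.
Bind T2 := option(float); substituting into the one remaining equation that mentions T2 gives: tup3(option(tup3(R,int,nat)),tup3(string,int,char),R) =?= tup3(S2,S1,tup3(nat,tup3(int,string,bool),tup3(option(float),bool,option(float)))).
Bind C := option(bool); no other remaining equation mentions C.
Bind T3 := option(string); substituting into the one remaining equation that mentions T3 gives: option(option(string)) =?= B.
Decompose tup3/3: option(tup3(R,int,nat)) =?= S2,  tup3(string,int,char) =?= S1,  R =?= tup3(nat,tup3(int,string,bool),tup3(option(float),bool,option(float))).
Bind S2 := option(tup3(R,int,nat)); no other remaining equation mentions S2.
Bind S1 := tup3(string,int,char); no other remaining equation mentions S1.
Bind R := tup3(nat,tup3(int,string,bool),tup3(option(float),bool,option(float))); no other remaining equation mentions R. Substituting into the earlier binding gives S2 := option(tup3(tup3(nat,tup3(int,string,bool),tup3(option(float),bool,option(float))),int,nat)).
Bind B := option(option(string)).
MGU = { T2 -> option(float), C -> option(bool), T3 -> option(string), S2 -> option(tup3(tup3(nat,tup3(int,string,bool),tup3(option(float),bool,option(float))),int,nat)), S1 -> tup3(string,int,char), R -> tup3(nat,tup3(int,string,bool),tup3(option(float),bool,option(float))), B -> option(option(string)) }, so R -> tup3(nat,tup3(int,string,bool),tup3(option(float),bool,option(float))).

tup3(nat,tup3(int,string,bool),tup3(option(float),bool,option(float)))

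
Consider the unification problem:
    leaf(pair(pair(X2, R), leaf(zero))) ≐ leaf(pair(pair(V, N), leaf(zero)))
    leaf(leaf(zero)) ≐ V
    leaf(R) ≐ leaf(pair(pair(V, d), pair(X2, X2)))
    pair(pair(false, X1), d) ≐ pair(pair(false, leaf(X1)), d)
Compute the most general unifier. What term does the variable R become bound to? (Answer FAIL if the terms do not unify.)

Decompose leaf/1: pair(pair(X2, R), leaf(zero)) ≐ pair(pair(V, N), leaf(zero)).
Decompose pair/2: pair(X2, R) ≐ pair(V, N),  leaf(zero) ≐ leaf(zero).
Decompose pair/2: X2 ≐ V,  R ≐ N.
Bind X2 := V; substituting into the one remaining equation that mentions X2 gives: leaf(R) ≐ leaf(pair(pair(V, d), pair(V, V))).
Bind R := N; substituting into the one remaining equation that mentions R gives: leaf(N) ≐ leaf(pair(pair(V, d), pair(V, V))).
Delete trivial equation leaf(zero) ≐ leaf(zero).
Bind V := leaf(leaf(zero)); substituting into the one remaining equation that mentions V gives: leaf(N) ≐ leaf(pair(pair(leaf(leaf(zero)), d), pair(leaf(leaf(zero)), leaf(leaf(zero))))). Substituting into the earlier binding gives X2 := leaf(leaf(zero)).
Decompose leaf/1: N ≐ pair(pair(leaf(leaf(zero)), d), pair(leaf(leaf(zero)), leaf(leaf(zero)))).
Bind N := pair(pair(leaf(leaf(zero)), d), pair(leaf(leaf(zero)), leaf(leaf(zero)))); no other remaining equation mentions N. Substituting into the earlier binding gives R := pair(pair(leaf(leaf(zero)), d), pair(leaf(leaf(zero)), leaf(leaf(zero)))).
Decompose pair/2: pair(false, X1) ≐ pair(false, leaf(X1)),  d ≐ d.
Decompose pair/2: false ≐ false,  X1 ≐ leaf(X1).
Delete trivial equation false ≐ false.
Occurs check fails: X1 occurs in leaf(X1); the equation X1 ≐ leaf(X1) has no finite solution.

FAIL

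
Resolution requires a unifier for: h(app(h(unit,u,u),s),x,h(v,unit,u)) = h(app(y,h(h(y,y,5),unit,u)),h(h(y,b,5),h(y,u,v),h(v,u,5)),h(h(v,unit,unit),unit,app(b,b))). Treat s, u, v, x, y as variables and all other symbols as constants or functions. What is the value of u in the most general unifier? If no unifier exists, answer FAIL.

Decompose h/3: app(h(unit,u,u),s) = app(y,h(h(y,y,5),unit,u)),  x = h(h(y,b,5),h(y,u,v),h(v,u,5)),  h(v,unit,u) = h(h(v,unit,unit),unit,app(b,b)).
Decompose app/2: h(unit,u,u) = y,  s = h(h(y,y,5),unit,u).
Bind y := h(unit,u,u); substituting into the 2 remaining equations that mention y gives: s = h(h(h(unit,u,u),h(unit,u,u),5),unit,u),  x = h(h(h(unit,u,u),b,5),h(h(unit,u,u),u,v),h(v,u,5)).
Bind s := h(h(h(unit,u,u),h(unit,u,u),5),unit,u); no other remaining equation mentions s.
Bind x := h(h(h(unit,u,u),b,5),h(h(unit,u,u),u,v),h(v,u,5)); no other remaining equation mentions x.
Decompose h/3: v = h(v,unit,unit),  unit = unit,  u = app(b,b).
Occurs check fails: v occurs in h(v,unit,unit); the equation v = h(v,unit,unit) has no finite solution.

FAIL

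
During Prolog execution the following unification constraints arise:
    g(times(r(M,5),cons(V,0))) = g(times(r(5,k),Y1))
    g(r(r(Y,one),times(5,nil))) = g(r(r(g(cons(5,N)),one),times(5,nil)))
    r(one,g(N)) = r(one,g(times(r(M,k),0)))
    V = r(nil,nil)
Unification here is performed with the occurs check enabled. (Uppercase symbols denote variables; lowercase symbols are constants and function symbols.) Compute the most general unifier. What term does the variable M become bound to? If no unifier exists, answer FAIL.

Decompose g/1: times(r(M,5),cons(V,0)) = times(r(5,k),Y1).
Decompose times/2: r(M,5) = r(5,k),  cons(V,0) = Y1.
Decompose r/2: M = 5,  5 = k.
Bind M := 5; substituting into the one remaining equation that mentions M gives: r(one,g(N)) = r(one,g(times(r(5,k),0))).
Clash: constants 5 and k differ; no unifier exists.

FAIL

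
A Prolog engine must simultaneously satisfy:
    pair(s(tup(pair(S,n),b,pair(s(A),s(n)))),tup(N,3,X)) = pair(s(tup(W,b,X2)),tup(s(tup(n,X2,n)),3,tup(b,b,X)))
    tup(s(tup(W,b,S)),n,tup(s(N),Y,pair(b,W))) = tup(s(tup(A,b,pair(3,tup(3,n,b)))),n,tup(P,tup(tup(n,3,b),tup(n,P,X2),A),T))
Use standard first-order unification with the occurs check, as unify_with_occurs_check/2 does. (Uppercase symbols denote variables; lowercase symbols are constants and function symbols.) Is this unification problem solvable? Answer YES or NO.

NO

Decompose pair/2: s(tup(pair(S,n),b,pair(s(A),s(n)))) = s(tup(W,b,X2)),  tup(N,3,X) = tup(s(tup(n,X2,n)),3,tup(b,b,X)).
Decompose s/1: tup(pair(S,n),b,pair(s(A),s(n))) = tup(W,b,X2).
Decompose tup/3: pair(S,n) = W,  b = b,  pair(s(A),s(n)) = X2.
Bind W := pair(S,n); substituting into the one remaining equation that mentions W gives: tup(s(tup(pair(S,n),b,S)),n,tup(s(N),Y,pair(b,pair(S,n)))) = tup(s(tup(A,b,pair(3,tup(3,n,b)))),n,tup(P,tup(tup(n,3,b),tup(n,P,X2),A),T)).
Delete trivial equation b = b.
Bind X2 := pair(s(A),s(n)); substituting into the remaining equations gives: tup(N,3,X) = tup(s(tup(n,pair(s(A),s(n)),n)),3,tup(b,b,X)),  tup(s(tup(pair(S,n),b,S)),n,tup(s(N),Y,pair(b,pair(S,n)))) = tup(s(tup(A,b,pair(3,tup(3,n,b)))),n,tup(P,tup(tup(n,3,b),tup(n,P,pair(s(A),s(n))),A),T)).
Decompose tup/3: N = s(tup(n,pair(s(A),s(n)),n)),  3 = 3,  X = tup(b,b,X).
Bind N := s(tup(n,pair(s(A),s(n)),n)); substituting into the one remaining equation that mentions N gives: tup(s(tup(pair(S,n),b,S)),n,tup(s(s(tup(n,pair(s(A),s(n)),n))),Y,pair(b,pair(S,n)))) = tup(s(tup(A,b,pair(3,tup(3,n,b)))),n,tup(P,tup(tup(n,3,b),tup(n,P,pair(s(A),s(n))),A),T)).
Delete trivial equation 3 = 3.
Occurs check fails: X occurs in tup(b,b,X); the equation X = tup(b,b,X) has no finite solution.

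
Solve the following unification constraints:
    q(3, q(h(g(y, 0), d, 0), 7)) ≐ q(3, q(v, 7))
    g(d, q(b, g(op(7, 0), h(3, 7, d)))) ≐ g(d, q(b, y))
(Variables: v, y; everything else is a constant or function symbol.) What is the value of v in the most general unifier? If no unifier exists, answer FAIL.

h(g(g(op(7, 0), h(3, 7, d)), 0), d, 0)

Decompose q/2: 3 ≐ 3,  q(h(g(y, 0), d, 0), 7) ≐ q(v, 7).
Delete trivial equation 3 ≐ 3.
Decompose q/2: h(g(y, 0), d, 0) ≐ v,  7 ≐ 7.
Bind v := h(g(y, 0), d, 0); no other remaining equation mentions v.
Delete trivial equation 7 ≐ 7.
Decompose g/2: d ≐ d,  q(b, g(op(7, 0), h(3, 7, d))) ≐ q(b, y).
Delete trivial equation d ≐ d.
Decompose q/2: b ≐ b,  g(op(7, 0), h(3, 7, d)) ≐ y.
Delete trivial equation b ≐ b.
Bind y := g(op(7, 0), h(3, 7, d)). Substituting into the earlier binding gives v := h(g(g(op(7, 0), h(3, 7, d)), 0), d, 0).
MGU = { v -> h(g(g(op(7, 0), h(3, 7, d)), 0), d, 0), y -> g(op(7, 0), h(3, 7, d)) }, so v -> h(g(g(op(7, 0), h(3, 7, d)), 0), d, 0).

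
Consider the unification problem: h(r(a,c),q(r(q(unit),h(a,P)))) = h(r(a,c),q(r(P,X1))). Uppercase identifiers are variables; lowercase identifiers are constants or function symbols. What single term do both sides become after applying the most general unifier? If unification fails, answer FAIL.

h(r(a,c),q(r(q(unit),h(a,q(unit)))))

Decompose h/2: r(a,c) = r(a,c),  q(r(q(unit),h(a,P))) = q(r(P,X1)).
Delete trivial equation r(a,c) = r(a,c).
Decompose q/1: r(q(unit),h(a,P)) = r(P,X1).
Decompose r/2: q(unit) = P,  h(a,P) = X1.
Bind P := q(unit); substituting into the remaining equation gives: h(a,q(unit)) = X1.
Bind X1 := h(a,q(unit)).
Applying the MGU to either side gives h(r(a,c),q(r(q(unit),h(a,q(unit))))).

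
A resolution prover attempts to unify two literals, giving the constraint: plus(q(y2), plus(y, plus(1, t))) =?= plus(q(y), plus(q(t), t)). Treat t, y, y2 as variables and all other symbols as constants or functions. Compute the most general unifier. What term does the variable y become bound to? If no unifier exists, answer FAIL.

Decompose plus/2: q(y2) =?= q(y),  plus(y, plus(1, t)) =?= plus(q(t), t).
Decompose q/1: y2 =?= y.
Bind y2 := y; no other remaining equation mentions y2.
Decompose plus/2: y =?= q(t),  plus(1, t) =?= t.
Bind y := q(t); no other remaining equation mentions y. Substituting into the earlier binding gives y2 := q(t).
Occurs check fails: t occurs in plus(1, t); the equation t =?= plus(1, t) has no finite solution.

FAIL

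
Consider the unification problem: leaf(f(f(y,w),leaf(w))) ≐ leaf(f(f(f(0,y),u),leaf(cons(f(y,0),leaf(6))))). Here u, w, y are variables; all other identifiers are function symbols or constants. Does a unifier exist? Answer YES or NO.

NO

Decompose leaf/1: f(f(y,w),leaf(w)) ≐ f(f(f(0,y),u),leaf(cons(f(y,0),leaf(6)))).
Decompose f/2: f(y,w) ≐ f(f(0,y),u),  leaf(w) ≐ leaf(cons(f(y,0),leaf(6))).
Decompose f/2: y ≐ f(0,y),  w ≐ u.
Occurs check fails: y occurs in f(0,y); the equation y ≐ f(0,y) has no finite solution.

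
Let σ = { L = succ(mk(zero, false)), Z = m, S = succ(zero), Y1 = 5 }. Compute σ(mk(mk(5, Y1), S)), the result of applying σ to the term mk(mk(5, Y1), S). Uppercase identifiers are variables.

Replace each occurrence of S with succ(zero).
Replace each occurrence of Y1 with 5.
Result: mk(mk(5, 5), succ(zero)).

mk(mk(5, 5), succ(zero))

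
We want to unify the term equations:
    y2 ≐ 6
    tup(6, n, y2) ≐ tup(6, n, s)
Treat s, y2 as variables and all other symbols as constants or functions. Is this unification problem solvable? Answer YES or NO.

Bind y2 := 6; substituting into the remaining equation gives: tup(6, n, 6) ≐ tup(6, n, s).
Decompose tup/3: 6 ≐ 6,  n ≐ n,  6 ≐ s.
Delete trivial equation 6 ≐ 6.
Delete trivial equation n ≐ n.
Bind s := 6.
No equations remain and no clash or occurs-check failure arose, so a unifier exists.

YES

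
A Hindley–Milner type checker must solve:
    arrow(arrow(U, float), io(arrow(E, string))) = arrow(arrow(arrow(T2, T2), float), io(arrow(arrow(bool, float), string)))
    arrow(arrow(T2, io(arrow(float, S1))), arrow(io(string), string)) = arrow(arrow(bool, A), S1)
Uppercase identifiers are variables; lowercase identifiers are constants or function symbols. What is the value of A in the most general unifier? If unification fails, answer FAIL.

Decompose arrow/2: arrow(U, float) = arrow(arrow(T2, T2), float),  io(arrow(E, string)) = io(arrow(arrow(bool, float), string)).
Decompose arrow/2: U = arrow(T2, T2),  float = float.
Bind U := arrow(T2, T2); no other remaining equation mentions U.
Delete trivial equation float = float.
Decompose io/1: arrow(E, string) = arrow(arrow(bool, float), string).
Decompose arrow/2: E = arrow(bool, float),  string = string.
Bind E := arrow(bool, float); no other remaining equation mentions E.
Delete trivial equation string = string.
Decompose arrow/2: arrow(T2, io(arrow(float, S1))) = arrow(bool, A),  arrow(io(string), string) = S1.
Decompose arrow/2: T2 = bool,  io(arrow(float, S1)) = A.
Bind T2 := bool; no other remaining equation mentions T2. Substituting into the earlier binding gives U := arrow(bool, bool).
Bind A := io(arrow(float, S1)); no other remaining equation mentions A.
Bind S1 := arrow(io(string), string). Substituting into the earlier binding gives A := io(arrow(float, arrow(io(string), string))).
MGU = { U ↦ arrow(bool, bool), E ↦ arrow(bool, float), T2 ↦ bool, A ↦ io(arrow(float, arrow(io(string), string))), S1 ↦ arrow(io(string), string) }, so A ↦ io(arrow(float, arrow(io(string), string))).

io(arrow(float, arrow(io(string), string)))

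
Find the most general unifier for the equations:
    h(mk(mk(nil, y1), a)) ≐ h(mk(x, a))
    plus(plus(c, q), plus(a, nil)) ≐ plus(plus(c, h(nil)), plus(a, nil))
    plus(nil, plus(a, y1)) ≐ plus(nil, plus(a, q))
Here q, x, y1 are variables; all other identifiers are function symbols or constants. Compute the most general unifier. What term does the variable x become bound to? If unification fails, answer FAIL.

mk(nil, h(nil))

Decompose h/1: mk(mk(nil, y1), a) ≐ mk(x, a).
Decompose mk/2: mk(nil, y1) ≐ x,  a ≐ a.
Bind x := mk(nil, y1); no other remaining equation mentions x.
Delete trivial equation a ≐ a.
Decompose plus/2: plus(c, q) ≐ plus(c, h(nil)),  plus(a, nil) ≐ plus(a, nil).
Decompose plus/2: c ≐ c,  q ≐ h(nil).
Delete trivial equation c ≐ c.
Bind q := h(nil); substituting into the one remaining equation that mentions q gives: plus(nil, plus(a, y1)) ≐ plus(nil, plus(a, h(nil))).
Delete trivial equation plus(a, nil) ≐ plus(a, nil).
Decompose plus/2: nil ≐ nil,  plus(a, y1) ≐ plus(a, h(nil)).
Delete trivial equation nil ≐ nil.
Decompose plus/2: a ≐ a,  y1 ≐ h(nil).
Delete trivial equation a ≐ a.
Bind y1 := h(nil). Substituting into the earlier binding gives x := mk(nil, h(nil)).
MGU = { x ↦ mk(nil, h(nil)), q ↦ h(nil), y1 ↦ h(nil) }, so x ↦ mk(nil, h(nil)).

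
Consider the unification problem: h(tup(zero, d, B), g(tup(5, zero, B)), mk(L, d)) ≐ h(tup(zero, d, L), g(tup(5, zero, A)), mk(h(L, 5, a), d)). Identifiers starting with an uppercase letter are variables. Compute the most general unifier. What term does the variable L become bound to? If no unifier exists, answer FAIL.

FAIL

Decompose h/3: tup(zero, d, B) ≐ tup(zero, d, L),  g(tup(5, zero, B)) ≐ g(tup(5, zero, A)),  mk(L, d) ≐ mk(h(L, 5, a), d).
Decompose tup/3: zero ≐ zero,  d ≐ d,  B ≐ L.
Delete trivial equation zero ≐ zero.
Delete trivial equation d ≐ d.
Bind B := L; substituting into the one remaining equation that mentions B gives: g(tup(5, zero, L)) ≐ g(tup(5, zero, A)).
Decompose g/1: tup(5, zero, L) ≐ tup(5, zero, A).
Decompose tup/3: 5 ≐ 5,  zero ≐ zero,  L ≐ A.
Delete trivial equation 5 ≐ 5.
Delete trivial equation zero ≐ zero.
Bind L := A; substituting into the remaining equation gives: mk(A, d) ≐ mk(h(A, 5, a), d). Substituting into the earlier binding gives B := A.
Decompose mk/2: A ≐ h(A, 5, a),  d ≐ d.
Occurs check fails: A occurs in h(A, 5, a); the equation A ≐ h(A, 5, a) has no finite solution.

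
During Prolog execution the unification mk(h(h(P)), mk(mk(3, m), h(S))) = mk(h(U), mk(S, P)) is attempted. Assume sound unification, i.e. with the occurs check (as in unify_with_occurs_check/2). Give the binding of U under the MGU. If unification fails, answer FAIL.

Decompose mk/2: h(h(P)) = h(U),  mk(mk(3, m), h(S)) = mk(S, P).
Decompose h/1: h(P) = U.
Bind U := h(P); no other remaining equation mentions U.
Decompose mk/2: mk(3, m) = S,  h(S) = P.
Bind S := mk(3, m); substituting into the remaining equation gives: h(mk(3, m)) = P.
Bind P := h(mk(3, m)). Substituting into the earlier binding gives U := h(h(mk(3, m))).
MGU = { U ↦ h(h(mk(3, m))), S ↦ mk(3, m), P ↦ h(mk(3, m)) }, so U ↦ h(h(mk(3, m))).

h(h(mk(3, m)))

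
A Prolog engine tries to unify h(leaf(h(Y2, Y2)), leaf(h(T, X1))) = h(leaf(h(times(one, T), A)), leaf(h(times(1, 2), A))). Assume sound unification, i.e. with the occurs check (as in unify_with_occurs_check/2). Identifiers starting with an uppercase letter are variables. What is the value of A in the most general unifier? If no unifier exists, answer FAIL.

Decompose h/2: leaf(h(Y2, Y2)) = leaf(h(times(one, T), A)),  leaf(h(T, X1)) = leaf(h(times(1, 2), A)).
Decompose leaf/1: h(Y2, Y2) = h(times(one, T), A).
Decompose h/2: Y2 = times(one, T),  Y2 = A.
Bind Y2 := times(one, T); substituting into the one remaining equation that mentions Y2 gives: times(one, T) = A.
Bind A := times(one, T); substituting into the remaining equation gives: leaf(h(T, X1)) = leaf(h(times(1, 2), times(one, T))).
Decompose leaf/1: h(T, X1) = h(times(1, 2), times(one, T)).
Decompose h/2: T = times(1, 2),  X1 = times(one, T).
Bind T := times(1, 2); substituting into the remaining equation gives: X1 = times(one, times(1, 2)). Substituting into the earlier bindings gives Y2 := times(one, times(1, 2)), A := times(one, times(1, 2)).
Bind X1 := times(one, times(1, 2)).
MGU = { Y2 = times(one, times(1, 2)), A = times(one, times(1, 2)), T = times(1, 2), X1 = times(one, times(1, 2)) }, so A = times(one, times(1, 2)).

times(one, times(1, 2))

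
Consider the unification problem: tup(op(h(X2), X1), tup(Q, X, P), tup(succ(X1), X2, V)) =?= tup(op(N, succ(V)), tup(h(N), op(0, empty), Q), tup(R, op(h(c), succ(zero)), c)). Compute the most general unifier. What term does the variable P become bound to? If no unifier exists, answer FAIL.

Decompose tup/3: op(h(X2), X1) =?= op(N, succ(V)),  tup(Q, X, P) =?= tup(h(N), op(0, empty), Q),  tup(succ(X1), X2, V) =?= tup(R, op(h(c), succ(zero)), c).
Decompose op/2: h(X2) =?= N,  X1 =?= succ(V).
Bind N := h(X2); substituting into the one remaining equation that mentions N gives: tup(Q, X, P) =?= tup(h(h(X2)), op(0, empty), Q).
Bind X1 := succ(V); substituting into the one remaining equation that mentions X1 gives: tup(succ(succ(V)), X2, V) =?= tup(R, op(h(c), succ(zero)), c).
Decompose tup/3: Q =?= h(h(X2)),  X =?= op(0, empty),  P =?= Q.
Bind Q := h(h(X2)); substituting into the one remaining equation that mentions Q gives: P =?= h(h(X2)).
Bind X := op(0, empty); no other remaining equation mentions X.
Bind P := h(h(X2)); no other remaining equation mentions P.
Decompose tup/3: succ(succ(V)) =?= R,  X2 =?= op(h(c), succ(zero)),  V =?= c.
Bind R := succ(succ(V)); no other remaining equation mentions R.
Bind X2 := op(h(c), succ(zero)); no other remaining equation mentions X2. Substituting into the earlier bindings gives N := h(op(h(c), succ(zero))), Q := h(h(op(h(c), succ(zero)))), P := h(h(op(h(c), succ(zero)))).
Bind V := c. Substituting into the earlier bindings gives X1 := succ(c), R := succ(succ(c)).
MGU = { N := h(op(h(c), succ(zero))), X1 := succ(c), Q := h(h(op(h(c), succ(zero)))), X := op(0, empty), P := h(h(op(h(c), succ(zero)))), R := succ(succ(c)), X2 := op(h(c), succ(zero)), V := c }, so P := h(h(op(h(c), succ(zero)))).

h(h(op(h(c), succ(zero))))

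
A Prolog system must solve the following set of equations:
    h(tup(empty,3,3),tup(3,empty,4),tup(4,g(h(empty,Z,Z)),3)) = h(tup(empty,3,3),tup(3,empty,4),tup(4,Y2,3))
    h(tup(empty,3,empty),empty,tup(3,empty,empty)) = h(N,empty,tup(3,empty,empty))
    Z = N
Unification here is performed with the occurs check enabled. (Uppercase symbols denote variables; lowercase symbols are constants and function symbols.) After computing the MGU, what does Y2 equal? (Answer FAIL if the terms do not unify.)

g(h(empty,tup(empty,3,empty),tup(empty,3,empty)))

Decompose h/3: tup(empty,3,3) = tup(empty,3,3),  tup(3,empty,4) = tup(3,empty,4),  tup(4,g(h(empty,Z,Z)),3) = tup(4,Y2,3).
Delete trivial equation tup(empty,3,3) = tup(empty,3,3).
Delete trivial equation tup(3,empty,4) = tup(3,empty,4).
Decompose tup/3: 4 = 4,  g(h(empty,Z,Z)) = Y2,  3 = 3.
Delete trivial equation 4 = 4.
Bind Y2 := g(h(empty,Z,Z)); no other remaining equation mentions Y2.
Delete trivial equation 3 = 3.
Decompose h/3: tup(empty,3,empty) = N,  empty = empty,  tup(3,empty,empty) = tup(3,empty,empty).
Bind N := tup(empty,3,empty); substituting into the one remaining equation that mentions N gives: Z = tup(empty,3,empty).
Delete trivial equation empty = empty.
Delete trivial equation tup(3,empty,empty) = tup(3,empty,empty).
Bind Z := tup(empty,3,empty). Substituting into the earlier binding gives Y2 := g(h(empty,tup(empty,3,empty),tup(empty,3,empty))).
MGU = { Y2 = g(h(empty,tup(empty,3,empty),tup(empty,3,empty))), N = tup(empty,3,empty), Z = tup(empty,3,empty) }, so Y2 = g(h(empty,tup(empty,3,empty),tup(empty,3,empty))).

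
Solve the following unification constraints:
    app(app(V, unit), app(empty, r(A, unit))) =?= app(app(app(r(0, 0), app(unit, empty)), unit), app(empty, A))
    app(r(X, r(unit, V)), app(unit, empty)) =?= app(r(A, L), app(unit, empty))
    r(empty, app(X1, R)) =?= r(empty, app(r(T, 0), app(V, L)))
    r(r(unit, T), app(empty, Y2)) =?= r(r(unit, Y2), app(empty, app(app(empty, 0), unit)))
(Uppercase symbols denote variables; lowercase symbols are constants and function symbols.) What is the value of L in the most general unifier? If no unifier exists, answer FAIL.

FAIL

Decompose app/2: app(V, unit) =?= app(app(r(0, 0), app(unit, empty)), unit),  app(empty, r(A, unit)) =?= app(empty, A).
Decompose app/2: V =?= app(r(0, 0), app(unit, empty)),  unit =?= unit.
Bind V := app(r(0, 0), app(unit, empty)); substituting into the 2 remaining equations that mention V gives: app(r(X, r(unit, app(r(0, 0), app(unit, empty)))), app(unit, empty)) =?= app(r(A, L), app(unit, empty)),  r(empty, app(X1, R)) =?= r(empty, app(r(T, 0), app(app(r(0, 0), app(unit, empty)), L))).
Delete trivial equation unit =?= unit.
Decompose app/2: empty =?= empty,  r(A, unit) =?= A.
Delete trivial equation empty =?= empty.
Occurs check fails: A occurs in r(A, unit); the equation A =?= r(A, unit) has no finite solution.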